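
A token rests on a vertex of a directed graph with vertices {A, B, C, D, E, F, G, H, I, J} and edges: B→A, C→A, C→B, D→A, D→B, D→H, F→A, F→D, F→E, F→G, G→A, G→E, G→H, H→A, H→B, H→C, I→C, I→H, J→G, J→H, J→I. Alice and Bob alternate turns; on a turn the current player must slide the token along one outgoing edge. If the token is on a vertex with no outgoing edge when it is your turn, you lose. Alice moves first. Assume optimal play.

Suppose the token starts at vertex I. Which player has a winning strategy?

Classify positions by backward induction: terminal positions (no move available) are L. From any other position, the mover wins iff some move reaches an L.
Every edge goes from a vertex to one that appears earlier in the order E, A, B, C, H, G, D, I, J, F, so processing vertices in that order labels each vertex after all of its successors.
E: no outgoing edge → L
A: no outgoing edge → L
B: →A(L), so W
C: →A(L), so W
H: →A(L), so W
G: →A(L), so W
D: →A(L), so W
I: →H(W), C(W) — all W, so L
J: →I(L), so W
F: →A(L), so W
Every move from I reaches a W position, so the mover loses.

Bob wins.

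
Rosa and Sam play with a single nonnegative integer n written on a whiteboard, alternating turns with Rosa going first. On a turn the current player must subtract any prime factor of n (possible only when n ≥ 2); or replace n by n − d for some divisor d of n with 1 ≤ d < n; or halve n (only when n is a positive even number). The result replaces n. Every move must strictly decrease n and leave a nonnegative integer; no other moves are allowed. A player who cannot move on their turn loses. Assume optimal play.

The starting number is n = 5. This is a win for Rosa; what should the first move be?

Build the W/L table. Terminal = L. A non-terminal position is W if it has a move to some L; otherwise it is L.
n=0: no move → L
n=1: no move → L
n=2: can move to 0, which is L ⇒ W
n=3: can move to 0, which is L ⇒ W
n=4: moves to 2(W), 3(W); every one is W ⇒ L
n=5: can move to 0, which is L ⇒ W
From 5, the L positions reachable in one move are: 0, 4. Any move reaching one of these is winning.

Move to 0.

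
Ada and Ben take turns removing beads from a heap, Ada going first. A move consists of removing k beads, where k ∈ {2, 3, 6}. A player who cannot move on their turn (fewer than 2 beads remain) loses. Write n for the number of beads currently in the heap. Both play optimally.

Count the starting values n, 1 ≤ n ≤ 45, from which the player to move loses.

Build the W/L table. Terminal = L. A non-terminal position is W if it has a move to some L; otherwise it is L.
n=0: no move → L
n=1: no move → L
n=2: can move to 0, which is L ⇒ W
n=3: can move to 1, which is L ⇒ W
n=4: can move to 1, which is L ⇒ W
n=5: moves to 3(W), 2(W); every one is W ⇒ L
n=6: can move to 0, which is L ⇒ W
n=7: can move to 5, which is L ⇒ W
n=8: can move to 5, which is L ⇒ W
n=9: moves to 7(W), 6(W), 3(W); every one is W ⇒ L
n=10: moves to 8(W), 7(W), 4(W); every one is W ⇒ L
n=11: can move to 9, which is L ⇒ W
n=12: can move to 10, which is L ⇒ W
n=13: can move to 10, which is L ⇒ W
n=14: moves to 12(W), 11(W), 8(W); every one is W ⇒ L
n=15: can move to 9, which is L ⇒ W
n=16: can move to 14, which is L ⇒ W
n=17: can move to 14, which is L ⇒ W
n=18: moves to 16(W), 15(W), 12(W); every one is W ⇒ L
n=19: moves to 17(W), 16(W), 13(W); every one is W ⇒ L
n=20: can move to 18, which is L ⇒ W
n=21: can move to 19, which is L ⇒ W
n=22: can move to 19, which is L ⇒ W
n=23: moves to 21(W), 20(W), 17(W); every one is W ⇒ L
n=24: can move to 18, which is L ⇒ W
n=25: can move to 23, which is L ⇒ W
n=26: can move to 23, which is L ⇒ W
n=27: moves to 25(W), 24(W), 21(W); every one is W ⇒ L
n=28: moves to 26(W), 25(W), 22(W); every one is W ⇒ L
n=29: can move to 27, which is L ⇒ W
n=30: can move to 28, which is L ⇒ W
n=31: can move to 28, which is L ⇒ W
n=32: moves to 30(W), 29(W), 26(W); every one is W ⇒ L
n=33: can move to 27, which is L ⇒ W
n=34: can move to 32, which is L ⇒ W
n=35: can move to 32, which is L ⇒ W
n=36: moves to 34(W), 33(W), 30(W); every one is W ⇒ L
n=37: moves to 35(W), 34(W), 31(W); every one is W ⇒ L
n=38: can move to 36, which is L ⇒ W
n=39: can move to 37, which is L ⇒ W
n=40: can move to 37, which is L ⇒ W
n=41: moves to 39(W), 38(W), 35(W); every one is W ⇒ L
n=42: can move to 36, which is L ⇒ W
n=43: can move to 41, which is L ⇒ W
n=44: can move to 41, which is L ⇒ W
n=45: moves to 43(W), 42(W), 39(W); every one is W ⇒ L
L entries with 1 ≤ n ≤ 45 (n=0 is outside the asked range and is not counted): n = 1, 5, 9, 10, 14, 18, 19, 23, 27, 28, 32, 36, 37, 41, 45; that makes 15.

15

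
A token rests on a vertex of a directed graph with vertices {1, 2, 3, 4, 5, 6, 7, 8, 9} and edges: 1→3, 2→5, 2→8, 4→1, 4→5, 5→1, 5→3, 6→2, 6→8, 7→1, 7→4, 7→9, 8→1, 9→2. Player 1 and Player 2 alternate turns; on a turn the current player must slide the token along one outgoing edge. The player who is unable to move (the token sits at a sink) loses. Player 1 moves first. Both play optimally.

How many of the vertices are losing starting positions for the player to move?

4

Use the standard recursion: the mover loses at a terminal position; elsewhere, the mover wins exactly when some move hands the opponent an L position.
Every edge goes from a vertex to one that appears earlier in the order 3, 1, 5, 4, 8, 2, 9, 7, 6, so processing vertices in that order labels each vertex after all of its successors.
3: no outgoing edge → L
1: reaches L-position 3 → W
5: reaches L-position 3 → W
4: only reaches 5(W), 1(W), all W → L
8: only reaches 1(W), which is W → L
2: reaches L-position 8 → W
9: only reaches 2(W), which is W → L
7: reaches L-position 9 → W
6: reaches L-position 8 → W
The L vertices are 3, 4, 8, 9; that is 4 in all.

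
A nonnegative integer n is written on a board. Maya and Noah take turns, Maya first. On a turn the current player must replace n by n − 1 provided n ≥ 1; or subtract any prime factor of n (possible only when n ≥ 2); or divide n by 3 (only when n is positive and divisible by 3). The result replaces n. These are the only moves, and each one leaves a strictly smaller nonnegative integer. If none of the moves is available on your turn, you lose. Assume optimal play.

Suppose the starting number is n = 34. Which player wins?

Maya wins.

Label each position W (a win for the player to move) or L (a loss). A position with no legal move is L; any other position is W exactly when some move reaches an L, and L when every move reaches a W.
n=0: no move → L
n=1: W (go to 0, an L position)
n=2: W (go to 0, an L position)
n=3: W (go to 0, an L position)
n=4: L (options 2(W), 3(W) are all W)
n=5: W (go to 0, an L position)
n=6: W (go to 4, an L position)
n=7: W (go to 0, an L position)
n=8: L (options 6(W), 7(W) are all W)
n=9: W (go to 8, an L position)
n=10: W (go to 8, an L position)
n=11: W (go to 0, an L position)
n=12: W (go to 4, an L position)
n=13: W (go to 0, an L position)
n=14: L (options 7(W), 12(W), 13(W) are all W)
n=15: W (go to 14, an L position)
n=16: W (go to 14, an L position)
n=17: W (go to 0, an L position)
n=18: L (options 6(W), 15(W), 16(W), 17(W) are all W)
n=19: W (go to 0, an L position)
n=20: W (go to 18, an L position)
n=21: W (go to 14, an L position)
n=22: L (options 11(W), 20(W), 21(W) are all W)
n=23: W (go to 0, an L position)
n=24: W (go to 8, an L position)
n=25: L (options 20(W), 24(W) are all W)
n=26: W (go to 25, an L position)
n=27: L (options 9(W), 24(W), 26(W) are all W)
n=28: W (go to 27, an L position)
n=29: W (go to 0, an L position)
n=30: W (go to 25, an L position)
n=31: W (go to 0, an L position)
n=32: L (options 30(W), 31(W) are all W)
n=33: W (go to 22, an L position)
n=34: W (go to 32, an L position)
The starting position 34 is W: Maya should move to 32, handing over an L position.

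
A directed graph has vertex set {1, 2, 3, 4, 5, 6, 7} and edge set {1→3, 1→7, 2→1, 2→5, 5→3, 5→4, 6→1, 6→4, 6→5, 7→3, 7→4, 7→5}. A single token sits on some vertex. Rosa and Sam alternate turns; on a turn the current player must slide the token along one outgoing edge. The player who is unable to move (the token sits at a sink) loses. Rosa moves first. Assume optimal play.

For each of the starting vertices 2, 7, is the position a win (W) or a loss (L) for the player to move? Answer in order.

2: L, 7: W

Label each position W (a win for the player to move) or L (a loss). A position with no legal move is L; any other position is W exactly when some move reaches an L, and L when every move reaches a W.
Every edge goes from a vertex to one that appears earlier in the order 4, 3, 5, 7, 1, 2, 6, so processing vertices in that order labels each vertex after all of its successors.
4: no outgoing edge → L
3: no outgoing edge → L
5: can move to 3, which is L ⇒ W
7: can move to 3, which is L ⇒ W
1: can move to 3, which is L ⇒ W
2: moves to 1(W), 5(W); every one is W ⇒ L
6: can move to 4, which is L ⇒ W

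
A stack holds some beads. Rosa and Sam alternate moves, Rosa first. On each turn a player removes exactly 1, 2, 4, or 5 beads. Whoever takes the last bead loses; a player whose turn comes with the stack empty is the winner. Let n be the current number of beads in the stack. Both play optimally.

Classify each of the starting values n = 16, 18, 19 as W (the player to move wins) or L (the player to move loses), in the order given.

Classify positions by backward induction: terminal positions (no move available) are W. From any other position, the mover wins iff some move reaches an L.
n=0: no move; the opponent has just taken the last bead and therefore loses → W
n=1: L (sole option 0(W) is W)
n=2: W (go to 1, an L position)
n=3: W (go to 1, an L position)
n=4: L (options 3(W), 2(W), 0(W) are all W)
n=5: W (go to 4, an L position)
n=6: W (go to 4, an L position)
n=7: L (options 6(W), 5(W), 3(W), 2(W) are all W)
n=8: W (go to 7, an L position)
n=9: W (go to 7, an L position)
n=10: L (options 9(W), 8(W), 6(W), 5(W) are all W)
n=11: W (go to 10, an L position)
n=12: W (go to 10, an L position)
n=13: L (options 12(W), 11(W), 9(W), 8(W) are all W)
n=14: W (go to 13, an L position)
n=15: W (go to 13, an L position)
n=16: L (options 15(W), 14(W), 12(W), 11(W) are all W)
n=17: W (go to 16, an L position)
n=18: W (go to 16, an L position)
n=19: L (options 18(W), 17(W), 15(W), 14(W) are all W)

16: L, 18: W, 19: L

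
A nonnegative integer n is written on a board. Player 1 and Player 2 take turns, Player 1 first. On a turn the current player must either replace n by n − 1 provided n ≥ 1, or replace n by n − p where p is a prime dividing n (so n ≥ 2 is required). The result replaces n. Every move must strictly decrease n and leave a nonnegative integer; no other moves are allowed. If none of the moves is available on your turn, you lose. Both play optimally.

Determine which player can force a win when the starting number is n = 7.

Classify positions by backward induction: terminal positions (no move available) are L. From any other position, the mover wins iff some move reaches an L.
n=0: no move → L
n=1: →0(L), so W
n=2: →0(L), so W
n=3: →0(L), so W
n=4: →2(W), 3(W) — all W, so L
n=5: →0(L), so W
n=6: →4(L), so W
n=7: →0(L), so W
From 7 Player 1 can move to 0, reaching an L position.

Player 1 wins.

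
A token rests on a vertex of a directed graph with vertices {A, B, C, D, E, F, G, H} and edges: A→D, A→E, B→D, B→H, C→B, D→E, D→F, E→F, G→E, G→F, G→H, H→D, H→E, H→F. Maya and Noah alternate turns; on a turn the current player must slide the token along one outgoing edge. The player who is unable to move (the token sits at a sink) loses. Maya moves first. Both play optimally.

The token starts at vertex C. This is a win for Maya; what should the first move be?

Move to B.

Use the standard recursion: the mover loses at a terminal position; elsewhere, the mover wins exactly when some move hands the opponent an L position.
Every edge goes from a vertex to one that appears earlier in the order F, E, D, H, B, G, A, C, so processing vertices in that order labels each vertex after all of its successors.
F: no outgoing edge → L
E: reaches L-position F → W
D: reaches L-position F → W
H: reaches L-position F → W
B: only reaches H(W), D(W), all W → L
G: reaches L-position F → W
A: only reaches D(W), E(W), all W → L
C: reaches L-position B → W
From C, the L positions reachable in one move are: B.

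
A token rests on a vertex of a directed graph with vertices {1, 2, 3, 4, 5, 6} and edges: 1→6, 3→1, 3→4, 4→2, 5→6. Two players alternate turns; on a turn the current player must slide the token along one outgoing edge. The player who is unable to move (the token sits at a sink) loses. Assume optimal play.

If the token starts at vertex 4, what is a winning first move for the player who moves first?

Move to 2.

Build the W/L table. Terminal = L. A non-terminal position is W if it has a move to some L; otherwise it is L.
Every edge goes from a vertex to one that appears earlier in the order 6, 2, 5, 4, 1, 3, so processing vertices in that order labels each vertex after all of its successors.
6: no outgoing edge → L
2: no outgoing edge → L
5: can move to 6, which is L ⇒ W
4: can move to 2, which is L ⇒ W
1: can move to 6, which is L ⇒ W
3: moves to 1(W), 4(W); every one is W ⇒ L
From 4, the L positions reachable in one move are: 2.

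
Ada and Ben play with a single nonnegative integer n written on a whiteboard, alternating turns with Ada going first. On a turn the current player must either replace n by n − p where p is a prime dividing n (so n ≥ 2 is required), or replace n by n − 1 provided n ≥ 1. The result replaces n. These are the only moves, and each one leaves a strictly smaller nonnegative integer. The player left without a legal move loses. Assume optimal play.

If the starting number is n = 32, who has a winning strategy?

Ben wins.

Label each position W (a win for the player to move) or L (a loss). A position with no legal move is L; any other position is W exactly when some move reaches an L, and L when every move reaches a W.
n=0: no move → L
n=1: can move to 0, which is L ⇒ W
n=2: can move to 0, which is L ⇒ W
n=3: can move to 0, which is L ⇒ W
n=4: moves to 2(W), 3(W); every one is W ⇒ L
n=5: can move to 0, which is L ⇒ W
n=6: can move to 4, which is L ⇒ W
n=7: can move to 0, which is L ⇒ W
n=8: moves to 6(W), 7(W); every one is W ⇒ L
n=9: can move to 8, which is L ⇒ W
n=10: can move to 8, which is L ⇒ W
n=11: can move to 0, which is L ⇒ W
n=12: moves to 9(W), 10(W), 11(W); every one is W ⇒ L
n=13: can move to 0, which is L ⇒ W
n=14: can move to 12, which is L ⇒ W
n=15: can move to 12, which is L ⇒ W
n=16: moves to 14(W), 15(W); every one is W ⇒ L
n=17: can move to 0, which is L ⇒ W
n=18: can move to 16, which is L ⇒ W
n=19: can move to 0, which is L ⇒ W
n=20: moves to 15(W), 18(W), 19(W); every one is W ⇒ L
n=21: can move to 20, which is L ⇒ W
n=22: can move to 20, which is L ⇒ W
n=23: can move to 0, which is L ⇒ W
n=24: moves to 21(W), 22(W), 23(W); every one is W ⇒ L
n=25: can move to 20, which is L ⇒ W
n=26: can move to 24, which is L ⇒ W
n=27: can move to 24, which is L ⇒ W
n=28: moves to 21(W), 26(W), 27(W); every one is W ⇒ L
n=29: can move to 0, which is L ⇒ W
n=30: can move to 28, which is L ⇒ W
n=31: can move to 0, which is L ⇒ W
n=32: moves to 30(W), 31(W); every one is W ⇒ L
The starting position 32 is L: whatever Ada does, the opponent receives a W position.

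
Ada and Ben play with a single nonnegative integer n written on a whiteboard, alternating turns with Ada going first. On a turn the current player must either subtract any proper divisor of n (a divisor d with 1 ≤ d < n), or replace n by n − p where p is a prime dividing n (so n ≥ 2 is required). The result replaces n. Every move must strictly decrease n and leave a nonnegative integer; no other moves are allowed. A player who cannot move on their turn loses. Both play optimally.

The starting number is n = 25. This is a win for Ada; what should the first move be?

Work bottom-up. With no move the player to move loses. Otherwise the position is W if at least one move leads to an L position for the opponent, and L if every move leads to a W.
n=0: no move → L
n=1: no move → L
n=2: reaches L-position 0 → W
n=3: reaches L-position 0 → W
n=4: only reaches 2(W), 3(W), all W → L
n=5: reaches L-position 0 → W
n=6: reaches L-position 4 → W
n=7: reaches L-position 0 → W
n=8: reaches L-position 4 → W
n=9: only reaches 6(W), 8(W), all W → L
n=10: reaches L-position 9 → W
n=11: reaches L-position 0 → W
n=12: reaches L-position 9 → W
n=13: reaches L-position 0 → W
n=14: only reaches 7(W), 12(W), 13(W), all W → L
n=15: reaches L-position 14 → W
n=16: reaches L-position 14 → W
n=17: reaches L-position 0 → W
n=18: reaches L-position 9 → W
n=19: reaches L-position 0 → W
n=20: only reaches 10(W), 15(W), 16(W), 18(W), 19(W), all W → L
n=21: reaches L-position 14 → W
n=22: reaches L-position 20 → W
n=23: reaches L-position 0 → W
n=24: reaches L-position 20 → W
n=25: reaches L-position 20 → W
From 25, the L positions reachable in one move are: 20.

Move to 20.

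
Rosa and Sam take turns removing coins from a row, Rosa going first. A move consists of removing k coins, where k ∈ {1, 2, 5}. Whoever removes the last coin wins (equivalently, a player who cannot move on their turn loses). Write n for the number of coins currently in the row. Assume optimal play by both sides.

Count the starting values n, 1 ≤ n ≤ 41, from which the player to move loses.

13

Positions with no move are L. A position that does have a move is losing for the player to move precisely when every available move leads to a winning position for the opponent. Fill in the labels:
n=0: no move → L
n=1: W (go to 0, an L position)
n=2: W (go to 0, an L position)
n=3: L (options 2(W), 1(W) are all W)
n=4: W (go to 3, an L position)
n=5: W (go to 3, an L position)
n=6: L (options 5(W), 4(W), 1(W) are all W)
n=7: W (go to 6, an L position)
n=8: W (go to 6, an L position)
n=9: L (options 8(W), 7(W), 4(W) are all W)
n=10: W (go to 9, an L position)
n=11: W (go to 9, an L position)
n=12: L (options 11(W), 10(W), 7(W) are all W)
n=13: W (go to 12, an L position)
n=14: W (go to 12, an L position)
n=15: L (options 14(W), 13(W), 10(W) are all W)
n=16: W (go to 15, an L position)
n=17: W (go to 15, an L position)
n=18: L (options 17(W), 16(W), 13(W) are all W)
n=19: W (go to 18, an L position)
n=20: W (go to 18, an L position)
n=21: L (options 20(W), 19(W), 16(W) are all W)
n=22: W (go to 21, an L position)
n=23: W (go to 21, an L position)
n=24: L (options 23(W), 22(W), 19(W) are all W)
n=25: W (go to 24, an L position)
n=26: W (go to 24, an L position)
n=27: L (options 26(W), 25(W), 22(W) are all W)
n=28: W (go to 27, an L position)
n=29: W (go to 27, an L position)
n=30: L (options 29(W), 28(W), 25(W) are all W)
n=31: W (go to 30, an L position)
n=32: W (go to 30, an L position)
n=33: L (options 32(W), 31(W), 28(W) are all W)
n=34: W (go to 33, an L position)
n=35: W (go to 33, an L position)
n=36: L (options 35(W), 34(W), 31(W) are all W)
n=37: W (go to 36, an L position)
n=38: W (go to 36, an L position)
n=39: L (options 38(W), 37(W), 34(W) are all W)
n=40: W (go to 39, an L position)
n=41: W (go to 39, an L position)
L entries with 1 ≤ n ≤ 41 (n=0 is outside the asked range and is not counted): n = 3, 6, 9, 12, 15, 18, 21, 24, 27, 30, 33, 36, 39; that makes 13.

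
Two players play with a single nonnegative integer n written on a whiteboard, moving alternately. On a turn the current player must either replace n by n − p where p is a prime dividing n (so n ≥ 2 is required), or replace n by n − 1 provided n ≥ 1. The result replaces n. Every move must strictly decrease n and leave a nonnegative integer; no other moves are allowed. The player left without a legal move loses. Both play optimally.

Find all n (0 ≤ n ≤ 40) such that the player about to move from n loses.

0, 4, 8, 12, 16, 20, 24, 28, 32, 36, 40

Work bottom-up. With no move the player to move loses. Otherwise the position is W if at least one move leads to an L position for the opponent, and L if every move leads to a W.
n=0: no move → L
n=1: →0(L), so W
n=2: →0(L), so W
n=3: →0(L), so W
n=4: →2(W), 3(W) — all W, so L
n=5: →0(L), so W
n=6: →4(L), so W
n=7: →0(L), so W
n=8: →6(W), 7(W) — all W, so L
n=9: →8(L), so W
n=10: →8(L), so W
n=11: →0(L), so W
n=12: →9(W), 10(W), 11(W) — all W, so L
n=13: →0(L), so W
n=14: →12(L), so W
n=15: →12(L), so W
n=16: →14(W), 15(W) — all W, so L
n=17: →0(L), so W
n=18: →16(L), so W
n=19: →0(L), so W
n=20: →15(W), 18(W), 19(W) — all W, so L
n=21: →20(L), so W
n=22: →20(L), so W
n=23: →0(L), so W
n=24: →21(W), 22(W), 23(W) — all W, so L
n=25: →20(L), so W
n=26: →24(L), so W
n=27: →24(L), so W
n=28: →21(W), 26(W), 27(W) — all W, so L
n=29: →0(L), so W
n=30: →28(L), so W
n=31: →0(L), so W
n=32: →30(W), 31(W) — all W, so L
n=33: →32(L), so W
n=34: →32(L), so W
n=35: →28(L), so W
n=36: →33(W), 34(W), 35(W) — all W, so L
n=37: →0(L), so W
n=38: →36(L), so W
n=39: →36(L), so W
n=40: →35(W), 38(W), 39(W) — all W, so L
The losing starting values of n are exactly the entries labelled L in this table (11 of them).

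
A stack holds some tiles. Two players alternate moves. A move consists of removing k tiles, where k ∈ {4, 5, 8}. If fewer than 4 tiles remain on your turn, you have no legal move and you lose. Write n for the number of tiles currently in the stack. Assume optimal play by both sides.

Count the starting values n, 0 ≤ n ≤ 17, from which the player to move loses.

Classify positions by backward induction: terminal positions (no move available) are L. From any other position, the mover wins iff some move reaches an L.
n=0: no move → L
n=1: no move → L
n=2: no move → L
n=3: no move → L
n=4: →0(L), so W
n=5: →1(L), so W
n=6: →2(L), so W
n=7: →3(L), so W
n=8: →3(L), so W
n=9: →1(L), so W
n=10: →2(L), so W
n=11: →3(L), so W
n=12: →8(W), 7(W), 4(W) — all W, so L
n=13: →9(W), 8(W), 5(W) — all W, so L
n=14: →10(W), 9(W), 6(W) — all W, so L
n=15: →11(W), 10(W), 7(W) — all W, so L
n=16: →12(L), so W
n=17: →13(L), so W
L entries with 0 ≤ n ≤ 17: n = 0, 1, 2, 3, 12, 13, 14, 15; that makes 8.

8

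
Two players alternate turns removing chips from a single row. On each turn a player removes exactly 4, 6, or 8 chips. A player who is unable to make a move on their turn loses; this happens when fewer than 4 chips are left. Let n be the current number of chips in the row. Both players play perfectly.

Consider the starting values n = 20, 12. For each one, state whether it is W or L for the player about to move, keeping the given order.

20: W, 12: L

Label each position W (a win for the player to move) or L (a loss). A position with no legal move is L; any other position is W exactly when some move reaches an L, and L when every move reaches a W.
n=0: no move → L
n=1: no move → L
n=2: no move → L
n=3: no move → L
n=4: can move to 0, which is L ⇒ W
n=5: can move to 1, which is L ⇒ W
n=6: can move to 2, which is L ⇒ W
n=7: can move to 3, which is L ⇒ W
n=8: can move to 2, which is L ⇒ W
n=9: can move to 3, which is L ⇒ W
n=10: can move to 2, which is L ⇒ W
n=11: can move to 3, which is L ⇒ W
n=12: moves to 8(W), 6(W), 4(W); every one is W ⇒ L
n=13: moves to 9(W), 7(W), 5(W); every one is W ⇒ L
n=14: moves to 10(W), 8(W), 6(W); every one is W ⇒ L
n=15: moves to 11(W), 9(W), 7(W); every one is W ⇒ L
n=16: can move to 12, which is L ⇒ W
n=17: can move to 13, which is L ⇒ W
n=18: can move to 14, which is L ⇒ W
n=19: can move to 15, which is L ⇒ W
n=20: can move to 14, which is L ⇒ W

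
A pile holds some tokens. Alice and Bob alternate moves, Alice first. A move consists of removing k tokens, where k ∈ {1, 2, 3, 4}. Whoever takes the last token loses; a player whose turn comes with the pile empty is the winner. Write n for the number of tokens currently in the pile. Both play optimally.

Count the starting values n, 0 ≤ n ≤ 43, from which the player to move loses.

Classify positions by backward induction: terminal positions (no move available) are W. From any other position, the mover wins iff some move reaches an L.
n=0: no move; the opponent has just taken the last token and therefore loses → W
n=1: only reaches 0(W), which is W → L
n=2: reaches L-position 1 → W
n=3: reaches L-position 1 → W
n=4: reaches L-position 1 → W
n=5: reaches L-position 1 → W
n=6: only reaches 5(W), 4(W), 3(W), 2(W), all W → L
n=7: reaches L-position 6 → W
n=8: reaches L-position 6 → W
n=9: reaches L-position 6 → W
n=10: reaches L-position 6 → W
n=11: only reaches 10(W), 9(W), 8(W), 7(W), all W → L
n=12: reaches L-position 11 → W
n=13: reaches L-position 11 → W
n=14: reaches L-position 11 → W
n=15: reaches L-position 11 → W
n=16: only reaches 15(W), 14(W), 13(W), 12(W), all W → L
n=17: reaches L-position 16 → W
n=18: reaches L-position 16 → W
n=19: reaches L-position 16 → W
n=20: reaches L-position 16 → W
n=21: only reaches 20(W), 19(W), 18(W), 17(W), all W → L
n=22: reaches L-position 21 → W
n=23: reaches L-position 21 → W
n=24: reaches L-position 21 → W
n=25: reaches L-position 21 → W
n=26: only reaches 25(W), 24(W), 23(W), 22(W), all W → L
n=27: reaches L-position 26 → W
n=28: reaches L-position 26 → W
n=29: reaches L-position 26 → W
n=30: reaches L-position 26 → W
n=31: only reaches 30(W), 29(W), 28(W), 27(W), all W → L
n=32: reaches L-position 31 → W
n=33: reaches L-position 31 → W
n=34: reaches L-position 31 → W
n=35: reaches L-position 31 → W
n=36: only reaches 35(W), 34(W), 33(W), 32(W), all W → L
n=37: reaches L-position 36 → W
n=38: reaches L-position 36 → W
n=39: reaches L-position 36 → W
n=40: reaches L-position 36 → W
n=41: only reaches 40(W), 39(W), 38(W), 37(W), all W → L
n=42: reaches L-position 41 → W
n=43: reaches L-position 41 → W
L entries with 0 ≤ n ≤ 43: n = 1, 6, 11, 16, 21, 26, 31, 36, 41; that makes 9.

9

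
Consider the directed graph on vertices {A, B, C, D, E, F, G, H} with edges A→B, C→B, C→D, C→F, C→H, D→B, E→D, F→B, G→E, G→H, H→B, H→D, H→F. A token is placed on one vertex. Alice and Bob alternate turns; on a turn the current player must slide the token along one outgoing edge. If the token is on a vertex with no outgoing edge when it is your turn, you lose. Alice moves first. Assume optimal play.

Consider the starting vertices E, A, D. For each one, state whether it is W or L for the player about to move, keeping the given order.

Classify positions by backward induction: terminal positions (no move available) are L. From any other position, the mover wins iff some move reaches an L.
Every edge goes from a vertex to one that appears earlier in the order B, F, D, H, C, E, G, A, so processing vertices in that order labels each vertex after all of its successors.
B: no outgoing edge → L
F: →B(L), so W
D: →B(L), so W
H: →B(L), so W
C: →B(L), so W
E: →D(W) only, which is W, so L
G: →E(L), so W
A: →B(L), so W

E: L, A: W, D: W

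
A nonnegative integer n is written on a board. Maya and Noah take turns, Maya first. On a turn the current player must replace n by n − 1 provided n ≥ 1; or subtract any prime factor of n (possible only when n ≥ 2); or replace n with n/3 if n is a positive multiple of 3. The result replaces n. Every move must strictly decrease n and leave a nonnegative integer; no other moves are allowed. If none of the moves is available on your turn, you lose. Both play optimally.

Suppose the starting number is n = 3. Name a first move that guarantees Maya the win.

Move to 0.

Compute win/loss labels from the base case upward. A position with no move is L. Any other position is W if it can reach an L in one move, else L.
n=0: no move → L
n=1: W (go to 0, an L position)
n=2: W (go to 0, an L position)
n=3: W (go to 0, an L position)
From 3, the L positions reachable in one move are: 0.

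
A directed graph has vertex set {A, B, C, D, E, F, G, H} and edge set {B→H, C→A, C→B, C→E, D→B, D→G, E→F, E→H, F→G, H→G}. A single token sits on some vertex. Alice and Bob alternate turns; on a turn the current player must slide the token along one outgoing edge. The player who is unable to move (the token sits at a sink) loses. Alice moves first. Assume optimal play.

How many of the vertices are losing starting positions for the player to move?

Use the standard recursion: the mover loses at a terminal position; elsewhere, the mover wins exactly when some move hands the opponent an L position.
Every edge goes from a vertex to one that appears earlier in the order G, A, H, F, B, E, C, D, so processing vertices in that order labels each vertex after all of its successors.
G: no outgoing edge → L
A: no outgoing edge → L
H: reaches L-position G → W
F: reaches L-position G → W
B: only reaches H(W), which is W → L
E: only reaches F(W), H(W), all W → L
C: reaches L-position E → W
D: reaches L-position B → W
The L vertices are A, B, E, G; that is 4 in all.

4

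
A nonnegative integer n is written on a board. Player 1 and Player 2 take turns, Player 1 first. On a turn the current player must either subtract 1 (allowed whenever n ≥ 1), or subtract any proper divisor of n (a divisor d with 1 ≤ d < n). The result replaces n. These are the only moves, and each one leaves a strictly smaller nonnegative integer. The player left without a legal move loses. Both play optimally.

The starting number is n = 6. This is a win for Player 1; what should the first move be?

Positions with no move are L. A position that does have a move is losing for the player to move precisely when every available move leads to a winning position for the opponent. Fill in the labels:
n=0: no move → L
n=1: →0(L), so W
n=2: →1(W) only, which is W, so L
n=3: →2(L), so W
n=4: →2(L), so W
n=5: →4(W) only, which is W, so L
n=6: →5(L), so W
From 6, the L positions reachable in one move are: 5.

Move to 5.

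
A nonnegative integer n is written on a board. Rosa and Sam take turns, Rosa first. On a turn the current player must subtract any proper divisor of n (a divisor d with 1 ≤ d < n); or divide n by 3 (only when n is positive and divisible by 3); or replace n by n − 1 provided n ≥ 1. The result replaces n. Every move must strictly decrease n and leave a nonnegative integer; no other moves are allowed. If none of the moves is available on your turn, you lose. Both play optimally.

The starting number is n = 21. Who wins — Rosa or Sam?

Rosa wins.

Positions with no move are L. A position that does have a move is losing for the player to move precisely when every available move leads to a winning position for the opponent. Fill in the labels:
n=0: no move → L
n=1: can move to 0, which is L ⇒ W
n=2: the only move is to 1(W), a W ⇒ L
n=3: can move to 2, which is L ⇒ W
n=4: can move to 2, which is L ⇒ W
n=5: the only move is to 4(W), a W ⇒ L
n=6: can move to 2, which is L ⇒ W
n=7: the only move is to 6(W), a W ⇒ L
n=8: can move to 7, which is L ⇒ W
n=9: moves to 3(W), 6(W), 8(W); every one is W ⇒ L
n=10: can move to 5, which is L ⇒ W
n=11: the only move is to 10(W), a W ⇒ L
n=12: can move to 9, which is L ⇒ W
n=13: the only move is to 12(W), a W ⇒ L
n=14: can move to 7, which is L ⇒ W
n=15: can move to 5, which is L ⇒ W
n=16: moves to 8(W), 12(W), 14(W), 15(W); every one is W ⇒ L
n=17: can move to 16, which is L ⇒ W
n=18: can move to 9, which is L ⇒ W
n=19: the only move is to 18(W), a W ⇒ L
n=20: can move to 16, which is L ⇒ W
n=21: can move to 7, which is L ⇒ W
From 21 Rosa can move to 7, reaching an L position.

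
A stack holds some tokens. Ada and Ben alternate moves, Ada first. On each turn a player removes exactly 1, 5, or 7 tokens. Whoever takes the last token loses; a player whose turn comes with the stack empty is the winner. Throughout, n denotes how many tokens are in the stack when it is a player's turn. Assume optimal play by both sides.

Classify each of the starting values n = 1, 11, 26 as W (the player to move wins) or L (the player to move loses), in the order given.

1: L, 11: L, 26: W

Label each position W (a win for the player to move) or L (a loss). A position with no legal move is W; any other position is W exactly when some move reaches an L, and L when every move reaches a W.
n=0: no move; the opponent has just taken the last token and therefore loses → W
n=1: only reaches 0(W), which is W → L
n=2: reaches L-position 1 → W
n=3: only reaches 2(W), which is W → L
n=4: reaches L-position 3 → W
n=5: only reaches 4(W), 0(W), all W → L
n=6: reaches L-position 5 → W
n=7: only reaches 6(W), 2(W), 0(W), all W → L
n=8: reaches L-position 7 → W
n=9: only reaches 8(W), 4(W), 2(W), all W → L
n=10: reaches L-position 9 → W
n=11: only reaches 10(W), 6(W), 4(W), all W → L
n=12: reaches L-position 11 → W
n=13: only reaches 12(W), 8(W), 6(W), all W → L
n=14: reaches L-position 13 → W
n=15: only reaches 14(W), 10(W), 8(W), all W → L
n=16: reaches L-position 15 → W
n=17: only reaches 16(W), 12(W), 10(W), all W → L
n=18: reaches L-position 17 → W
n=19: only reaches 18(W), 14(W), 12(W), all W → L
n=20: reaches L-position 19 → W
n=21: only reaches 20(W), 16(W), 14(W), all W → L
n=22: reaches L-position 21 → W
n=23: only reaches 22(W), 18(W), 16(W), all W → L
n=24: reaches L-position 23 → W
n=25: only reaches 24(W), 20(W), 18(W), all W → L
n=26: reaches L-position 25 → W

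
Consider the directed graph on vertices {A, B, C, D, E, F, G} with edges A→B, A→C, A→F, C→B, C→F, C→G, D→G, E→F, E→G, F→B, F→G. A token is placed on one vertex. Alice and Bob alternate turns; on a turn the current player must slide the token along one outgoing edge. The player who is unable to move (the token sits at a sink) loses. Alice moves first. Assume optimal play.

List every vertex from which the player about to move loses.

B, G

Build the W/L table. Terminal = L. A non-terminal position is W if it has a move to some L; otherwise it is L.
Every edge goes from a vertex to one that appears earlier in the order G, B, F, E, D, C, A, so processing vertices in that order labels each vertex after all of its successors.
G: no outgoing edge → L
B: no outgoing edge → L
F: →B(L), so W
E: →G(L), so W
D: →G(L), so W
C: →B(L), so W
A: →B(L), so W
Reading off the rows marked L gives the requested list; there are 2 such vertices.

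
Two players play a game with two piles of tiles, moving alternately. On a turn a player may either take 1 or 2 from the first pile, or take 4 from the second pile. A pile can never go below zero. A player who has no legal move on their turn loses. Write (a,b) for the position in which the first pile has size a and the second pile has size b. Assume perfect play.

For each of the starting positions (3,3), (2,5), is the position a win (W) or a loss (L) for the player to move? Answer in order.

(3,3): L, (2,5): W

Positions with no move are L. A position that does have a move is losing for the player to move precisely when every available move leads to a winning position for the opponent. Fill in the labels:
No move ever increases a pile, so every position that can arise here has a ≤ 3 and b ≤ 5; it is enough to label the cells with 0 ≤ a ≤ 3 and 0 ≤ b ≤ 5.
Every move lowers a or b (never raises either), so fill the grid row by row in increasing a, and left to right within a row: each cell's successors are then already labelled.
      b=0  b=1  b=2  b=3  b=4  b=5
a=0:    L    L    L    L    W    W
a=1:    W    W    W    W    L    L
a=2:    W    W    W    W    W    W
a=3:    L    L    L    L    W    W
Cells with no legal move (terminal, hence L): (0,0), (0,1), (0,2), (0,3).
The remaining L cells, each justified by listing all of its moves:
(1,4): only reaches (0,4)(W), (1,0)(W), all W → L
(1,5): only reaches (0,5)(W), (1,1)(W), all W → L
(3,0): only reaches (2,0)(W), (1,0)(W), all W → L
(3,1): only reaches (2,1)(W), (1,1)(W), all W → L
(3,2): only reaches (2,2)(W), (1,2)(W), all W → L
(3,3): only reaches (2,3)(W), (1,3)(W), all W → L
Every other cell has at least one move into one of the L cells above, so it is W.
(3,3): one of the L cells justified above, so L
(2,5): the move to (1,5) reaches an L cell, so W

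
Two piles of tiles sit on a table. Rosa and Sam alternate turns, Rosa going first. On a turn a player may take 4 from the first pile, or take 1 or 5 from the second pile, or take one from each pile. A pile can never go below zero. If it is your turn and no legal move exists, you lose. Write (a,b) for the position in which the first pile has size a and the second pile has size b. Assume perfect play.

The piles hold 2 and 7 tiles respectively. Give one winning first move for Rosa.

Move to (2,6).

Work bottom-up. With no move the player to move loses. Otherwise the position is W if at least one move leads to an L position for the opponent, and L if every move leads to a W.
No move ever increases a pile, so every position that can arise here has a ≤ 2 and b ≤ 7; it is enough to label the cells with 0 ≤ a ≤ 2 and 0 ≤ b ≤ 7.
Every move lowers a or b (never raises either), so fill the grid row by row in increasing a, and left to right within a row: each cell's successors are then already labelled.
      b=0  b=1  b=2  b=3  b=4  b=5  b=6  b=7
a=0:    L    W    L    W    L    W    L    W
a=1:    L    W    L    W    L    W    L    W
a=2:    L    W    L    W    L    W    L    W
Cells with no legal move (terminal, hence L): (0,0), (1,0), (2,0).
The remaining L cells, each justified by listing all of its moves:
(0,2): →(0,1)(W) only, which is W, so L
(0,4): →(0,3)(W) only, which is W, so L
(0,6): →(0,5)(W), (0,1)(W) — all W, so L
(1,2): →(1,1)(W), (0,1)(W) — all W, so L
(1,4): →(1,3)(W), (0,3)(W) — all W, so L
(1,6): →(1,5)(W), (1,1)(W), (0,5)(W) — all W, so L
(2,2): →(2,1)(W), (1,1)(W) — all W, so L
(2,4): →(2,3)(W), (1,3)(W) — all W, so L
(2,6): →(2,5)(W), (2,1)(W), (1,5)(W) — all W, so L
Every other cell has at least one move into one of the L cells above, so it is W.
From (2,7), the L positions reachable in one move are: (2,6), (2,2), (1,6). Any move reaching one of these is winning.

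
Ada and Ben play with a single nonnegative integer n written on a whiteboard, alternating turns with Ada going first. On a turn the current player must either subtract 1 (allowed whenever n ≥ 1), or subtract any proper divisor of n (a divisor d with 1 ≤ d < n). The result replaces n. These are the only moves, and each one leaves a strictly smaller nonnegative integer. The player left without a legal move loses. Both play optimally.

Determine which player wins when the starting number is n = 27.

Label each position W (a win for the player to move) or L (a loss). A position with no legal move is L; any other position is W exactly when some move reaches an L, and L when every move reaches a W.
n=0: no move → L
n=1: W (go to 0, an L position)
n=2: L (sole option 1(W) is W)
n=3: W (go to 2, an L position)
n=4: W (go to 2, an L position)
n=5: L (sole option 4(W) is W)
n=6: W (go to 5, an L position)
n=7: L (sole option 6(W) is W)
n=8: W (go to 7, an L position)
n=9: L (options 6(W), 8(W) are all W)
n=10: W (go to 5, an L position)
n=11: L (sole option 10(W) is W)
n=12: W (go to 9, an L position)
n=13: L (sole option 12(W) is W)
n=14: W (go to 7, an L position)
n=15: L (options 10(W), 12(W), 14(W) are all W)
n=16: W (go to 15, an L position)
n=17: L (sole option 16(W) is W)
n=18: W (go to 9, an L position)
n=19: L (sole option 18(W) is W)
n=20: W (go to 15, an L position)
n=21: L (options 14(W), 18(W), 20(W) are all W)
n=22: W (go to 11, an L position)
n=23: L (sole option 22(W) is W)
n=24: W (go to 21, an L position)
n=25: L (options 20(W), 24(W) are all W)
n=26: W (go to 13, an L position)
n=27: L (options 18(W), 24(W), 26(W) are all W)
Every move from 27 reaches a W position, so the mover loses.

Ben wins.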